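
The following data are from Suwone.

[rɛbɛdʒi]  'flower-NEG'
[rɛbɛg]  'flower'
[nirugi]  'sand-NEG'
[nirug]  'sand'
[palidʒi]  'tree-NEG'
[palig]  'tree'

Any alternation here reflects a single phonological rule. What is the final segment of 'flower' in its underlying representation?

'flower' shows [dʒ] ~ [g] at the end of the stem ([rɛbɛdʒi] vs [rɛbɛg]).
Compare 'sand', with invariant [g] in [nirugi] and [nirug]: an analysis with underlying /g/ and a rule producing [dʒ] before the NEG suffix would wrongly predict alternation here too.
The underlying segment must be /dʒ/; palato-alveolar /dʒ/ becomes [g] when no front vowel follows, yielding [g] there.

/dʒ/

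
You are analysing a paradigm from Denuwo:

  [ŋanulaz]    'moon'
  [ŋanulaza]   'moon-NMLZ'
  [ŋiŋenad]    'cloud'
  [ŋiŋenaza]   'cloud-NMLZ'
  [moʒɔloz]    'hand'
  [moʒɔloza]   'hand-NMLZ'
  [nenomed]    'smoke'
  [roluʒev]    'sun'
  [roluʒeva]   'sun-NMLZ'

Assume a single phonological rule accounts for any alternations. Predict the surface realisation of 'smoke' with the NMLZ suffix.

In [ŋiŋenad] and [ŋiŋenaza] the final segment of 'cloud' alternates: [d] ~ [z].
Compare 'moon', with invariant [z] in [ŋanulaz] and [ŋanulaza]: an analysis with underlying /z/ and a rule producing [d] in isolation would wrongly predict alternation here too.
The underlying segment must be /d/; voiced stops become fricatives between vowels, yielding [z] there.
The one attested form of 'smoke', [nenomed], shows underlying /nenomed/. Applying the same rule between vowels gives [nenomeza].

[nenomeza]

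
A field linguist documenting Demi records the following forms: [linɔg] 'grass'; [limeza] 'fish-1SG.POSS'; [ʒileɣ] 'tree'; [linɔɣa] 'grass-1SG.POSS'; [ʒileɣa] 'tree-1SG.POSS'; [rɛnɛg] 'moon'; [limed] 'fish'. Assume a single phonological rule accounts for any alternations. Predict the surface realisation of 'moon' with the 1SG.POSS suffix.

[rɛnɛɣa]

The stem for 'grass' ends in [g] in [linɔg] but [ɣ] in [linɔɣa].
Compare 'tree', with invariant [ɣ] in [ʒileɣ] and [ʒileɣa]: an analysis with underlying /ɣ/ and a rule producing [g] in isolation would wrongly predict alternation here too.
So /g/ is underlying, and a rule of intervocalic spirantization — voiced stops become fricatives between vowels — gives [ɣ].
The one attested form of 'moon', [rɛnɛg], shows underlying /rɛnɛg/. Applying the same rule between vowels gives [rɛnɛɣa].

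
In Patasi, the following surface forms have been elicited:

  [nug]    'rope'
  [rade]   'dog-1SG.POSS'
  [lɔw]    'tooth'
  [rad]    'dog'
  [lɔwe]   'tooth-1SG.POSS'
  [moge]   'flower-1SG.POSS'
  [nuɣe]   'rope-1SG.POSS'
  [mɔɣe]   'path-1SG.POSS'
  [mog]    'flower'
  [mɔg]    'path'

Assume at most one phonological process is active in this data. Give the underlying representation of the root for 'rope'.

In [nuɣe] and [nug] the final segment of 'rope' alternates: [ɣ] ~ [g].
The stem 'flower' ([moge], [mog]) shows [g] unchanged in both environments, so [g] cannot be basic with [ɣ] derived before the 1SG.POSS suffix.
The alternation reflects word-final hardening: voiced fricatives become stops word-finally. /ɣ/ is underlying.

/nuɣ/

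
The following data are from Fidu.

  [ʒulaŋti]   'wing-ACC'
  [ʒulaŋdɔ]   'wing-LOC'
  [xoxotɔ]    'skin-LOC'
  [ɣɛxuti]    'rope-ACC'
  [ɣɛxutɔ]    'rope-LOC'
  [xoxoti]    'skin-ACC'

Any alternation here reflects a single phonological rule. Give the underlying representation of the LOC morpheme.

The LOC suffix surfaces as [-dɔ] and [-tɔ], depending on the final segment of the stem.
The ACC suffix, which begins with [t], is invariant after every stem; so [t] is not altered by any rule here.
So the underlying form is /-dɔ/, and voiced stops become voiceless after a vowel.

/-dɔ/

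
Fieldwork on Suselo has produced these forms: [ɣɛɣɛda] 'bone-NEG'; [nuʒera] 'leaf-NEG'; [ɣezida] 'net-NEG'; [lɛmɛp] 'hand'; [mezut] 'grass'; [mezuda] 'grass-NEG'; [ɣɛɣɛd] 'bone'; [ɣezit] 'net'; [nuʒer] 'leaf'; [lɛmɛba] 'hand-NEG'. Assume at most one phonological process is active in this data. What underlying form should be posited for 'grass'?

/mezut/

The root 'grass' surfaces as [mezut] and [mezuda], with a stem-final [t] ~ [d] alternation.
But 'bone' keeps [d] in both environments ([ɣɛɣɛd], [ɣɛɣɛda]), so there is no rule changing /d/ to [t] in isolation.
Therefore /t/ is basic and [d] is derived by intervocalic voicing (voiceless stops become voiced between vowels).
Hence 'grass' is /mezut/ underlyingly.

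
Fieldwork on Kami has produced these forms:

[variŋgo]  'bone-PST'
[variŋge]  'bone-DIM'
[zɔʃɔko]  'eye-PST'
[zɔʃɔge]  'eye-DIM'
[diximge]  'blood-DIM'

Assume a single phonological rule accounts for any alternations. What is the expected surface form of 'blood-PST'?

[diximgo]

The PST morpheme has two allomorphs, [-go] and [-ko].
By contrast the DIM suffix keeps its initial [g] throughout — that segment must be underlying.
The PST suffix is therefore /-ko/ underlyingly, with post-nasal voicing: voiceless stops become voiced after a nasal.
After 'blood', which ends in a nasal, the suffix surfaces as [-go], giving [diximgo].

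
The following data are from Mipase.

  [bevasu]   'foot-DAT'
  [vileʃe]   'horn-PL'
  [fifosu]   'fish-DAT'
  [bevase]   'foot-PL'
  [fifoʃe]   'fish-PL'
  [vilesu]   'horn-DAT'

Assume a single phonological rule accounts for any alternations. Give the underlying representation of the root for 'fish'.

In [fifoʃe] and [fifosu] the final segment of 'fish' alternates: [ʃ] ~ [s].
Compare 'foot', with invariant [s] in [bevase] and [bevasu]: an analysis with underlying /s/ and a rule producing [ʃ] before the PL suffix would wrongly predict alternation here too.
So /ʃ/ is underlying, and a rule of depalatalization — palato-alveolar /ʃ/ becomes [s] when no front vowel follows — gives [s].
Hence 'fish' is /fifoʃ/ underlyingly.

/fifoʃ/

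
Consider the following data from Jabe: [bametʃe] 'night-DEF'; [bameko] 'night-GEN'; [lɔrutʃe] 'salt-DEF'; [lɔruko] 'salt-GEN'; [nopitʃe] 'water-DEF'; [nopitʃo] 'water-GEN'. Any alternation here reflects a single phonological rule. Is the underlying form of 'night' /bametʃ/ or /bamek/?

'night' shows [tʃ] ~ [k] at the end of the stem ([bametʃe] vs [bameko]).
The stem 'water' ([nopitʃe], [nopitʃo]) shows [tʃ] unchanged in both environments, so [tʃ] cannot be basic with [k] derived before the GEN suffix.
The underlying segment must be /k/; /k/ becomes palato-alveolar [tʃ] before a front vowel, yielding [tʃ] there.

/bamek/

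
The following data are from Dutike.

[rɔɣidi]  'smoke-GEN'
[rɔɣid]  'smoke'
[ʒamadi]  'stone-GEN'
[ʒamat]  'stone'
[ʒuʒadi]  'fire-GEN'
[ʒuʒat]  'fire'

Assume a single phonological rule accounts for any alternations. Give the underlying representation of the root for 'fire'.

The stem for 'fire' ends in [d] in [ʒuʒadi] but [t] in [ʒuʒat].
Compare 'smoke', with invariant [d] in [rɔɣidi] and [rɔɣid]: an analysis with underlying /d/ and a rule producing [t] in isolation would wrongly predict alternation here too.
So /t/ is underlying, and a rule of intervocalic voicing — voiceless stops become voiced between vowels — gives [d].
The underlying form of 'fire' is therefore /ʒuʒat/.

/ʒuʒat/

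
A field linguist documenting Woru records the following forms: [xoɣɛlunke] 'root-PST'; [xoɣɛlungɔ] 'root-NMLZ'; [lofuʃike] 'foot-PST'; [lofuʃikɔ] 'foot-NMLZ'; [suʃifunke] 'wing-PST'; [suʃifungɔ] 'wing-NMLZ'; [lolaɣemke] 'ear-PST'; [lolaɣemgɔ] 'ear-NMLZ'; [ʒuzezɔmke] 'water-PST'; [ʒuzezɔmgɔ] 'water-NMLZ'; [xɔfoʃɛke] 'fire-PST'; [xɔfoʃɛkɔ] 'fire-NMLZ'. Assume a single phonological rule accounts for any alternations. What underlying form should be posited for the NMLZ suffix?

The NMLZ suffix surfaces as [-gɔ] and [-kɔ], depending on the final segment of the stem.
By contrast the PST suffix keeps its initial [k] throughout — that segment must be underlying.
So the underlying form is /-gɔ/, and voiced stops become voiceless after a vowel.

/-gɔ/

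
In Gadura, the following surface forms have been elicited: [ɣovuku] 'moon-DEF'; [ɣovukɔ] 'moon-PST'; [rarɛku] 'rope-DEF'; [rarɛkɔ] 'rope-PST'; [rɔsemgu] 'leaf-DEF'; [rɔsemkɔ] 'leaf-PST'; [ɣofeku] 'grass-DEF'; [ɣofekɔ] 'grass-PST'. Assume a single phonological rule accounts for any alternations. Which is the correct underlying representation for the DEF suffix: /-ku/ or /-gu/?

The DEF morpheme has two allomorphs, [-gu] and [-ku].
By contrast the PST suffix keeps its initial [k] throughout — that segment must be underlying.
So the underlying form is /-gu/, and voiced stops become voiceless after a vowel.

/-gu/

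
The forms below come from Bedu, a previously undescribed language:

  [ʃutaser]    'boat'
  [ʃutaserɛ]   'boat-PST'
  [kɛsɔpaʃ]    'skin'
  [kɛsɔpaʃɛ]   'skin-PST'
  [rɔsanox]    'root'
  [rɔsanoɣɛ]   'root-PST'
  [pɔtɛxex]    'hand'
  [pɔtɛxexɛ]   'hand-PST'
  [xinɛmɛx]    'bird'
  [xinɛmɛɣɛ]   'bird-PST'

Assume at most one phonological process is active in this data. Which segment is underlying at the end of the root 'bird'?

/ɣ/

The stem for 'bird' ends in [x] in [xinɛmɛx] but [ɣ] in [xinɛmɛɣɛ].
If /x/ were underlying and a rule turned it into [ɣ] before the PST suffix, 'hand' would also alternate; but it has [x] in both [pɔtɛxex] and [pɔtɛxexɛ].
Therefore /ɣ/ is basic and [x] is derived by word-final obstruent devoicing (voiced obstruents become voiceless word-finally).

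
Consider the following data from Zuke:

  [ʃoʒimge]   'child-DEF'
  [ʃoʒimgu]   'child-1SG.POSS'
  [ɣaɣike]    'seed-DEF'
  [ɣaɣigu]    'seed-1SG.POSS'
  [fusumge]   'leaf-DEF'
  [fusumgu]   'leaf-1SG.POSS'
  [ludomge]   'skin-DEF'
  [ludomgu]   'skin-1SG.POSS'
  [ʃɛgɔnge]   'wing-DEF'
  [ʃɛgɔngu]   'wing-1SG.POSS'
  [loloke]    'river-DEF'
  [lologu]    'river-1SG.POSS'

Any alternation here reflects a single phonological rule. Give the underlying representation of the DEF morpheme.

The DEF morpheme has two allomorphs, [-ge] and [-ke].
By contrast the 1SG.POSS suffix keeps its initial [g] throughout — that segment must be underlying.
So the underlying form is /-ke/, and voiceless stops become voiced after a nasal.

/-ke/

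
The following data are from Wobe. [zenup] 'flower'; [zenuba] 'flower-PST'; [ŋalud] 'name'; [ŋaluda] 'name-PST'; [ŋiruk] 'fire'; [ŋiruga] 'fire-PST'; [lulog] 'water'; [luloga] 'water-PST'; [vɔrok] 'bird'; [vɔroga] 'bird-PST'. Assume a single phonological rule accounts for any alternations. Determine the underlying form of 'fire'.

The root 'fire' surfaces as [ŋiruk] and [ŋiruga], with a stem-final [k] ~ [g] alternation.
Compare 'water', with invariant [g] in [lulog] and [luloga]: an analysis with underlying /g/ and a rule producing [k] in isolation would wrongly predict alternation here too.
The underlying segment must be /k/; voiceless stops become voiced between vowels, yielding [g] there.
Hence 'fire' is /ŋiruk/ underlyingly.

/ŋiruk/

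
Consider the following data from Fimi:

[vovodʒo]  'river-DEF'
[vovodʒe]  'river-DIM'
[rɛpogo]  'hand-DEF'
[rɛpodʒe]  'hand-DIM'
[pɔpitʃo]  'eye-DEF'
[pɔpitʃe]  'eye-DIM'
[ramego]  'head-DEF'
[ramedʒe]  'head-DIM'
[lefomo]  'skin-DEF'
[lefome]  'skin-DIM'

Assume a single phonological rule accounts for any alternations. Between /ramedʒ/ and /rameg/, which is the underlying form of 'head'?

In [ramego] and [ramedʒe] the final segment of 'head' alternates: [g] ~ [dʒ].
If /dʒ/ were underlying and a rule turned it into [g] before the DEF suffix, 'river' would also alternate; but it has [dʒ] in both [vovodʒo] and [vovodʒe].
Therefore /g/ is basic and [dʒ] is derived by palatalization before a front vowel (/g/ becomes palato-alveolar [dʒ] before a front vowel).

/rameg/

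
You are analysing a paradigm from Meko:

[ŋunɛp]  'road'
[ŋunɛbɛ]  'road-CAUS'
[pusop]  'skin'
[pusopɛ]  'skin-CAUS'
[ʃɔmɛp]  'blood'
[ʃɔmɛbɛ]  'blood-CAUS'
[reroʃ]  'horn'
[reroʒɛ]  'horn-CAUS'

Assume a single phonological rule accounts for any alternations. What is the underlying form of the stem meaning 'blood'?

/ʃɔmɛb/

'blood' shows [p] ~ [b] at the end of the stem ([ʃɔmɛp] vs [ʃɔmɛbɛ]).
The stem 'skin' ([pusop], [pusopɛ]) shows [p] unchanged in both environments, so [p] cannot be basic with [b] derived before the CAUS suffix.
The underlying segment must be /b/; voiced obstruents become voiceless word-finally, yielding [p] there.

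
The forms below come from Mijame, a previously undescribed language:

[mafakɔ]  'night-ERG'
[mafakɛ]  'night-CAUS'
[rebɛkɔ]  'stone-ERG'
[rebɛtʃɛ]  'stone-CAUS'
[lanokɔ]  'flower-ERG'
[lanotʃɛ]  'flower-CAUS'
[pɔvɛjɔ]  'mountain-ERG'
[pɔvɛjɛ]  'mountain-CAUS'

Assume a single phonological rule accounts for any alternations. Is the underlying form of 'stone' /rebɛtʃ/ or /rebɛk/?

The root 'stone' surfaces as [rebɛkɔ] and [rebɛtʃɛ], with a stem-final [k] ~ [tʃ] alternation.
If /k/ were underlying and a rule turned it into [tʃ] before the CAUS suffix, 'night' would also alternate; but it has [k] in both [mafakɔ] and [mafakɛ].
Therefore /tʃ/ is basic and [k] is derived by depalatalization (palato-alveolar /tʃ/ becomes [k] when no front vowel follows).

/rebɛtʃ/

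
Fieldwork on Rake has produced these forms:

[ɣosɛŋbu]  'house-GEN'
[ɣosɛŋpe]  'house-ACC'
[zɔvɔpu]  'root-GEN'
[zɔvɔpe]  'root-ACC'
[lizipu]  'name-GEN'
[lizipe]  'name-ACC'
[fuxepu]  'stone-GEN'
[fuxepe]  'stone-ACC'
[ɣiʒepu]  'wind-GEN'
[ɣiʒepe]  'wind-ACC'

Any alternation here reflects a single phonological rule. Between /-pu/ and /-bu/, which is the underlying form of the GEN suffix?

/-bu/

The GEN suffix surfaces as [-bu] and [-pu], depending on the final segment of the stem.
The ACC suffix, which begins with [p], is invariant after every stem; so [p] is not altered by any rule here.
So the underlying form is /-bu/, and voiced stops become voiceless after a vowel.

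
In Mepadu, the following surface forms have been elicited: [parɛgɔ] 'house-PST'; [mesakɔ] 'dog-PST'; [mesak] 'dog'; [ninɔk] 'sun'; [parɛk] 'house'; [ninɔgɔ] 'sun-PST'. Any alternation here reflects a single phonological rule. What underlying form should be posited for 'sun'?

The stem for 'sun' ends in [g] in [ninɔgɔ] but [k] in [ninɔk].
Compare 'dog', with invariant [k] in [mesakɔ] and [mesak]: an analysis with underlying /k/ and a rule producing [g] before the PST suffix would wrongly predict alternation here too.
The alternation reflects word-final obstruent devoicing: voiced obstruents become voiceless word-finally. /g/ is underlying.
So 'sun' = /ninɔg/.

/ninɔg/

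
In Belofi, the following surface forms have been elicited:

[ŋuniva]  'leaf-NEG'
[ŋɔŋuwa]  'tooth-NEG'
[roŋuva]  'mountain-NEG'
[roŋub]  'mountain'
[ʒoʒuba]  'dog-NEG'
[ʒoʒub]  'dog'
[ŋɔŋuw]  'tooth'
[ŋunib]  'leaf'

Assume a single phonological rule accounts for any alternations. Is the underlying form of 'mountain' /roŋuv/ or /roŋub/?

The root 'mountain' surfaces as [roŋub] and [roŋuva], with a stem-final [b] ~ [v] alternation.
If /b/ were underlying and a rule turned it into [v] before the NEG suffix, 'dog' would also alternate; but it has [b] in both [ʒoʒub] and [ʒoʒuba].
Therefore /v/ is basic and [b] is derived by word-final hardening (voiced fricatives become stops word-finally).

/roŋuv/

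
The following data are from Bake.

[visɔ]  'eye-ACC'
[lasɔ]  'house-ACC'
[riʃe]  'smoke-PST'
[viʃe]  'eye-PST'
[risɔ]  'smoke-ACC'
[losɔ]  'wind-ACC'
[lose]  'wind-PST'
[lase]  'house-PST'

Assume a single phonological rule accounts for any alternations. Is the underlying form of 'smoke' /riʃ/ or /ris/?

'smoke' shows [s] ~ [ʃ] at the end of the stem ([risɔ] vs [riʃe]).
If /s/ were underlying and a rule turned it into [ʃ] before the PST suffix, 'wind' would also alternate; but it has [s] in both [losɔ] and [lose].
The underlying segment must be /ʃ/; palato-alveolar /ʃ/ becomes [s] when no front vowel follows, yielding [s] there.

/riʃ/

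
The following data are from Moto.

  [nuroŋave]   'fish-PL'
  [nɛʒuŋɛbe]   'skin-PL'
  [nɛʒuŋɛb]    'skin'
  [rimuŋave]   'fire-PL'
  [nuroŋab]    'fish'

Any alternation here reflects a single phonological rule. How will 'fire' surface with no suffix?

The root 'fish' surfaces as [nuroŋave] and [nuroŋab], with a stem-final [v] ~ [b] alternation.
The stem 'skin' ([nɛʒuŋɛbe], [nɛʒuŋɛb]) shows [b] unchanged in both environments, so [b] cannot be basic with [v] derived before the PL suffix.
The alternation reflects word-final hardening: voiced fricatives become stops word-finally. /v/ is underlying.
From [rimuŋave] the stem 'fire' is /rimuŋav/; word-finally this yields [rimuŋab].

[rimuŋab]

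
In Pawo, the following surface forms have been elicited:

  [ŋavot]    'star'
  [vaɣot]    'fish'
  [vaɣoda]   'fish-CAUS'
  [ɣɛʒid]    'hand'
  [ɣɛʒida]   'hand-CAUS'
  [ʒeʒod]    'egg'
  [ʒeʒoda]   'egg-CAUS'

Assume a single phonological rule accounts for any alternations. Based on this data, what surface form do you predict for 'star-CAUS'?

The root 'fish' surfaces as [vaɣot] and [vaɣoda], with a stem-final [t] ~ [d] alternation.
But 'egg' keeps [d] in both environments ([ʒeʒod], [ʒeʒoda]), so there is no rule changing /d/ to [t] in isolation.
The underlying segment must be /t/; voiceless stops become voiced between vowels, yielding [d] there.
From [ŋavot] the stem 'star' is /ŋavot/; between vowels this yields [ŋavoda].

[ŋavoda]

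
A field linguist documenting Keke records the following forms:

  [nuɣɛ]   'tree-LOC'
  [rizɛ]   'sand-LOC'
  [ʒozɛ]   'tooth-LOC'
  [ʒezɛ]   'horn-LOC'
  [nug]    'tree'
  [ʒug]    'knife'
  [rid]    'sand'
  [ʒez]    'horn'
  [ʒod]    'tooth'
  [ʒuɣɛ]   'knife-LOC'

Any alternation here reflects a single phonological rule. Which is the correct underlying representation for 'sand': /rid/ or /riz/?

The root 'sand' surfaces as [rizɛ] and [rid], with a stem-final [z] ~ [d] alternation.
The stem 'horn' ([ʒezɛ], [ʒez]) shows [z] unchanged in both environments, so [z] cannot be basic with [d] derived in isolation.
Therefore /d/ is basic and [z] is derived by intervocalic spirantization (voiced stops become fricatives between vowels).

/rid/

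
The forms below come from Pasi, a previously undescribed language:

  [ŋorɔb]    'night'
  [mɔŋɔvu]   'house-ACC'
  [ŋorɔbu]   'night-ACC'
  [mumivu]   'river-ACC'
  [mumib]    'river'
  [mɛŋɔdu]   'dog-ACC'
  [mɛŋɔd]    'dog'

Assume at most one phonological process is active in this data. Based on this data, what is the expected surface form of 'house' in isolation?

In [mumib] and [mumivu] the final segment of 'river' alternates: [b] ~ [v].
Compare 'night', with invariant [b] in [ŋorɔb] and [ŋorɔbu]: an analysis with underlying /b/ and a rule producing [v] before the ACC suffix would wrongly predict alternation here too.
The underlying segment must be /v/; voiced fricatives become stops word-finally, yielding [b] there.
From [mɔŋɔvu] the stem 'house' is /mɔŋɔv/; word-finally this yields [mɔŋɔb].

[mɔŋɔb]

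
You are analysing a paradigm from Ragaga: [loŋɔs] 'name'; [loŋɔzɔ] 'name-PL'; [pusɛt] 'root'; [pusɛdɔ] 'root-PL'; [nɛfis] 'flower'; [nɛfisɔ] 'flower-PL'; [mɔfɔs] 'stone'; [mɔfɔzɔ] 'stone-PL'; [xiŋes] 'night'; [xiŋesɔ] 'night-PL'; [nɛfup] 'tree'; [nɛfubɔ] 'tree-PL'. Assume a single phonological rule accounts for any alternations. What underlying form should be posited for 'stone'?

The stem for 'stone' ends in [s] in [mɔfɔs] but [z] in [mɔfɔzɔ].
Compare 'flower', with invariant [s] in [nɛfis] and [nɛfisɔ]: an analysis with underlying /s/ and a rule producing [z] before the PL suffix would wrongly predict alternation here too.
Therefore /z/ is basic and [s] is derived by word-final obstruent devoicing (voiced obstruents become voiceless word-finally).
So 'stone' = /mɔfɔz/.

/mɔfɔz/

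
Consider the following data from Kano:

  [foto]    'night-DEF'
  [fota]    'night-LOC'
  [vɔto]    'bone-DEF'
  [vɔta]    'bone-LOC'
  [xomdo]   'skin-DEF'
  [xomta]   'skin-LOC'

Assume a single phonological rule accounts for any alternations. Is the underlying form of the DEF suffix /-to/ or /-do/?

/-do/

The DEF morpheme has two allomorphs, [-do] and [-to].
By contrast the LOC suffix keeps its initial [t] throughout — that segment must be underlying.
The DEF suffix is therefore /-do/ underlyingly, with post-vocalic devoicing: voiced stops become voiceless after a vowel.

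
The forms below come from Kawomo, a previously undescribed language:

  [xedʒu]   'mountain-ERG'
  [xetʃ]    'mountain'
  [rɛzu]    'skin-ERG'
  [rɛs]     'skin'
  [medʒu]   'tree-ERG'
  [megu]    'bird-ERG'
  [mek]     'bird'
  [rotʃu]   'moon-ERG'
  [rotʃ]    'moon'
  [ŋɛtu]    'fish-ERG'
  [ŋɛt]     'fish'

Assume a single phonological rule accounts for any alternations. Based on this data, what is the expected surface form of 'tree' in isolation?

[metʃ]

The root 'mountain' surfaces as [xedʒu] and [xetʃ], with a stem-final [dʒ] ~ [tʃ] alternation.
But 'moon' keeps [tʃ] in both environments ([rotʃu], [rotʃ]), so there is no rule changing /tʃ/ to [dʒ] before the ERG suffix.
So /dʒ/ is underlying, and a rule of word-final obstruent devoicing — voiced obstruents become voiceless word-finally — gives [tʃ].
The one attested form of 'tree', [medʒu], shows underlying /medʒ/. Applying the same rule word-finally gives [metʃ].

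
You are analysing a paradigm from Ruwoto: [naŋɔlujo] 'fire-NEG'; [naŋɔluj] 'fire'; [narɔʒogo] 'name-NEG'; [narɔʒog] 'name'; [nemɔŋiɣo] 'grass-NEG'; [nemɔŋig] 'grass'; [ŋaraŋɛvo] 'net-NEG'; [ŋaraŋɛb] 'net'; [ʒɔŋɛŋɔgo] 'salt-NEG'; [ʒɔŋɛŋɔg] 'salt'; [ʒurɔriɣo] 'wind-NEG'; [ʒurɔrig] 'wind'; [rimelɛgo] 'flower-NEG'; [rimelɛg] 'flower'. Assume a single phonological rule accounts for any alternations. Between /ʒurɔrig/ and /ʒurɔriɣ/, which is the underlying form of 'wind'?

/ʒurɔriɣ/

'wind' shows [ɣ] ~ [g] at the end of the stem ([ʒurɔriɣo] vs [ʒurɔrig]).
Compare 'salt', with invariant [g] in [ʒɔŋɛŋɔgo] and [ʒɔŋɛŋɔg]: an analysis with underlying /g/ and a rule producing [ɣ] before the NEG suffix would wrongly predict alternation here too.
The alternation reflects word-final hardening: voiced fricatives become stops word-finally. /ɣ/ is underlying.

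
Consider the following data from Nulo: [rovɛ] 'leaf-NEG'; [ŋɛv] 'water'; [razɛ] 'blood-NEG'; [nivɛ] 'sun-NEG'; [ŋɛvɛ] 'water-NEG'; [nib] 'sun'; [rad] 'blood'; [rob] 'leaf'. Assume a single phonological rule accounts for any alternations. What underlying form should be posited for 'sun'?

The root 'sun' surfaces as [nivɛ] and [nib], with a stem-final [v] ~ [b] alternation.
If /v/ were underlying and a rule turned it into [b] in isolation, 'water' would also alternate; but it has [v] in both [ŋɛvɛ] and [ŋɛv].
So /b/ is underlying, and a rule of intervocalic spirantization — voiced stops become fricatives between vowels — gives [v].

/nib/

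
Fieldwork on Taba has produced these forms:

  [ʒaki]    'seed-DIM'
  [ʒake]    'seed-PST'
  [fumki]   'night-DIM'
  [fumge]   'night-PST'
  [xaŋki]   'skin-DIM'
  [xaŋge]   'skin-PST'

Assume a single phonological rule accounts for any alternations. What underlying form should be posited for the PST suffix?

/-ge/

The PST suffix surfaces as [-ge] and [-ke], depending on the final segment of the stem.
By contrast the DIM suffix keeps its initial [k] throughout — that segment must be underlying.
So the underlying form is /-ge/, and voiced stops become voiceless after a vowel.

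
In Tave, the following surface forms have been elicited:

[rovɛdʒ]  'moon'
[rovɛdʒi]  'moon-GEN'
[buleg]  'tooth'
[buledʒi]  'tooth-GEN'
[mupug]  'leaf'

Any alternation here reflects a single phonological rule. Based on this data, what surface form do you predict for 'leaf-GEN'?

The root 'tooth' surfaces as [buleg] and [buledʒi], with a stem-final [g] ~ [dʒ] alternation.
Compare 'moon', with invariant [dʒ] in [rovɛdʒ] and [rovɛdʒi]: an analysis with underlying /dʒ/ and a rule producing [g] in isolation would wrongly predict alternation here too.
Therefore /g/ is basic and [dʒ] is derived by palatalization before a front vowel (/g/ becomes palato-alveolar [dʒ] before a front vowel).
From [mupug] the stem 'leaf' is /mupug/; before a front vowel this yields [mupudʒi].

[mupudʒi]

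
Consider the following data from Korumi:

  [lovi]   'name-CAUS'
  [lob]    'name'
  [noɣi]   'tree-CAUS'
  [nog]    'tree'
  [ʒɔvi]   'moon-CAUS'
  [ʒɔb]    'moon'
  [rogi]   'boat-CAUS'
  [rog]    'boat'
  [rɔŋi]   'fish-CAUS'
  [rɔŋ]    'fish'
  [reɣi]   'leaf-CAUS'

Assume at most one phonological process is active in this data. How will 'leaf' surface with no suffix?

[reg]

The root 'tree' surfaces as [noɣi] and [nog], with a stem-final [ɣ] ~ [g] alternation.
If /g/ were underlying and a rule turned it into [ɣ] before the CAUS suffix, 'boat' would also alternate; but it has [g] in both [rogi] and [rog].
So /ɣ/ is underlying, and a rule of word-final hardening — voiced fricatives become stops word-finally — gives [g].
From [reɣi] the stem 'leaf' is /reɣ/; word-finally this yields [reg].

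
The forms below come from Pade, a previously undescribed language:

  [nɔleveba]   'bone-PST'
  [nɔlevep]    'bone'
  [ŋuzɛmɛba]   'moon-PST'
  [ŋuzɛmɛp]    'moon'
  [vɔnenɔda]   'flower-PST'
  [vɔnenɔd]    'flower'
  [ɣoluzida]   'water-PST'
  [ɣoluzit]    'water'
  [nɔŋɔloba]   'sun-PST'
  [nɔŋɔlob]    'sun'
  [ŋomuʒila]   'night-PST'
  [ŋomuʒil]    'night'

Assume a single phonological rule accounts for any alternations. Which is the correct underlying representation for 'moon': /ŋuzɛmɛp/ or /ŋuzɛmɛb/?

The root 'moon' surfaces as [ŋuzɛmɛba] and [ŋuzɛmɛp], with a stem-final [b] ~ [p] alternation.
The stem 'sun' ([nɔŋɔloba], [nɔŋɔlob]) shows [b] unchanged in both environments, so [b] cannot be basic with [p] derived in isolation.
The underlying segment must be /p/; voiceless stops become voiced between vowels, yielding [b] there.

/ŋuzɛmɛp/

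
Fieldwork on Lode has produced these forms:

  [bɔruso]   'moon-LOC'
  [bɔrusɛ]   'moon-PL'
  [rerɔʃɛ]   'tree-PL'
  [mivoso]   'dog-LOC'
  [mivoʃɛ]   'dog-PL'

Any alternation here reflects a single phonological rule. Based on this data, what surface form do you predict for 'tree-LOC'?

In [mivoso] and [mivoʃɛ] the final segment of 'dog' alternates: [s] ~ [ʃ].
Compare 'moon', with invariant [s] in [bɔruso] and [bɔrusɛ]: an analysis with underlying /s/ and a rule producing [ʃ] before the PL suffix would wrongly predict alternation here too.
Therefore /ʃ/ is basic and [s] is derived by depalatalization (palato-alveolar /ʃ/ becomes [s] when no front vowel follows).
From [rerɔʃɛ] the stem 'tree' is /rerɔʃ/; when no front vowel follows this yields [rerɔso].

[rerɔso]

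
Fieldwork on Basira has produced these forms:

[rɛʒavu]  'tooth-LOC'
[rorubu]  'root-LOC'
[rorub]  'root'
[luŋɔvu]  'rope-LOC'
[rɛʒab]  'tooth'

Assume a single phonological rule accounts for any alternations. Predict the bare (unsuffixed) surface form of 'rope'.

[luŋɔb]

The root 'tooth' surfaces as [rɛʒab] and [rɛʒavu], with a stem-final [b] ~ [v] alternation.
Compare 'root', with invariant [b] in [rorub] and [rorubu]: an analysis with underlying /b/ and a rule producing [v] before the LOC suffix would wrongly predict alternation here too.
So /v/ is underlying, and a rule of word-final hardening — voiced fricatives become stops word-finally — gives [b].
The one attested form of 'rope', [luŋɔvu], shows underlying /luŋɔv/. Applying the same rule word-finally gives [luŋɔb].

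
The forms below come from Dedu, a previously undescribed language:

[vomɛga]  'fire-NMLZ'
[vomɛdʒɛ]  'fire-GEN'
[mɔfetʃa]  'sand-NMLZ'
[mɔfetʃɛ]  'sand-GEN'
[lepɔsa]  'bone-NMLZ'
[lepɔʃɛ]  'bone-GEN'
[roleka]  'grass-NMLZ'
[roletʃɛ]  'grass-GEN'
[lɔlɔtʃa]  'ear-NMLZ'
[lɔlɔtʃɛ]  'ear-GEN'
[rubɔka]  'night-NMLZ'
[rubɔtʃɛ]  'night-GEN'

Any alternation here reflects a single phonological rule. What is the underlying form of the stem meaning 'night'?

The root 'night' surfaces as [rubɔka] and [rubɔtʃɛ], with a stem-final [k] ~ [tʃ] alternation.
But 'sand' keeps [tʃ] in both environments ([mɔfetʃa], [mɔfetʃɛ]), so there is no rule changing /tʃ/ to [k] before the NMLZ suffix.
The alternation reflects palatalization before a front vowel: /k/, /g/ and /s/ become palato-alveolar [tʃ], [dʒ] and [ʃ] before a front vowel. /k/ is underlying.
Hence 'night' is /rubɔk/ underlyingly.

/rubɔk/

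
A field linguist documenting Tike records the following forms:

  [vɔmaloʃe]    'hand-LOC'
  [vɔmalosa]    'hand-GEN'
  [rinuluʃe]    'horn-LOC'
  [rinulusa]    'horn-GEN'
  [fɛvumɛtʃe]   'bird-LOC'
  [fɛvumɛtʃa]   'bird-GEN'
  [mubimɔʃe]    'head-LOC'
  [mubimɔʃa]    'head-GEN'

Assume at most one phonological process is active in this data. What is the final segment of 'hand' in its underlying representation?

/s/

In [vɔmaloʃe] and [vɔmalosa] the final segment of 'hand' alternates: [ʃ] ~ [s].
Compare 'head', with invariant [ʃ] in [mubimɔʃe] and [mubimɔʃa]: an analysis with underlying /ʃ/ and a rule producing [s] before the GEN suffix would wrongly predict alternation here too.
Therefore /s/ is basic and [ʃ] is derived by palatalization before a front vowel (/s/ becomes palato-alveolar [ʃ] before a front vowel).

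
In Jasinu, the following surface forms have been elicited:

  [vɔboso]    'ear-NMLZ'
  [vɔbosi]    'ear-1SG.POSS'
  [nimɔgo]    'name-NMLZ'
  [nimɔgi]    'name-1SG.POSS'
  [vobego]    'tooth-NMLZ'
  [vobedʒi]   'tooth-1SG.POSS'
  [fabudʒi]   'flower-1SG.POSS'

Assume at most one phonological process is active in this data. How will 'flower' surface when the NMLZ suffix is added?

[fabugo]

The stem for 'tooth' ends in [g] in [vobego] but [dʒ] in [vobedʒi].
The stem 'name' ([nimɔgo], [nimɔgi]) shows [g] unchanged in both environments, so [g] cannot be basic with [dʒ] derived before the 1SG.POSS suffix.
So /dʒ/ is underlying, and a rule of depalatalization — palato-alveolar /dʒ/ becomes [g] when no front vowel follows — gives [g].
From [fabudʒi] the stem 'flower' is /fabudʒ/; when no front vowel follows this yields [fabugo].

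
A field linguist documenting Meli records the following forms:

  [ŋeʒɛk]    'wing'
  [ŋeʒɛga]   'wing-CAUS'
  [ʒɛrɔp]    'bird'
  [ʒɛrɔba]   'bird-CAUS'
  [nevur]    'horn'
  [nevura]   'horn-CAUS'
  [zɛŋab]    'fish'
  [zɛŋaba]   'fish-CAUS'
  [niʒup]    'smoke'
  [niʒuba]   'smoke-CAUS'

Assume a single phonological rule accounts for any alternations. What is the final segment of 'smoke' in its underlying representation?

The stem for 'smoke' ends in [p] in [niʒup] but [b] in [niʒuba].
If /b/ were underlying and a rule turned it into [p] in isolation, 'fish' would also alternate; but it has [b] in both [zɛŋab] and [zɛŋaba].
The alternation reflects intervocalic voicing: voiceless stops become voiced between vowels. /p/ is underlying.

/p/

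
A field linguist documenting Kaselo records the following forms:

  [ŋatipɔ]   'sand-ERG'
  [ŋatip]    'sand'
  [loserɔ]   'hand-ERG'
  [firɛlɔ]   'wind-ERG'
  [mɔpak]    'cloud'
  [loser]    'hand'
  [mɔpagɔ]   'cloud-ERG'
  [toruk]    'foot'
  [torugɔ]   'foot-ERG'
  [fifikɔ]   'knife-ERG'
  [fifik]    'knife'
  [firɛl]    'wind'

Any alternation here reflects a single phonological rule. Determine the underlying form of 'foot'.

/torug/

The root 'foot' surfaces as [toruk] and [torugɔ], with a stem-final [k] ~ [g] alternation.
But 'knife' keeps [k] in both environments ([fifik], [fifikɔ]), so there is no rule changing /k/ to [g] before the ERG suffix.
The alternation reflects word-final obstruent devoicing: voiced obstruents become voiceless word-finally. /g/ is underlying.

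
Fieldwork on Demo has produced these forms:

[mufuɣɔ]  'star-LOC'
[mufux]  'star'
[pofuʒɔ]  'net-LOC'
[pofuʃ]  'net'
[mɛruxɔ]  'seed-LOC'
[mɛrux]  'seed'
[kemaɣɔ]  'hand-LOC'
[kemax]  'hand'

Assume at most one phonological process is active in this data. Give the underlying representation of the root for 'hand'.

/kemaɣ/

In [kemaɣɔ] and [kemax] the final segment of 'hand' alternates: [ɣ] ~ [x].
The stem 'seed' ([mɛruxɔ], [mɛrux]) shows [x] unchanged in both environments, so [x] cannot be basic with [ɣ] derived before the LOC suffix.
The underlying segment must be /ɣ/; voiced obstruents become voiceless word-finally, yielding [x] there.
Hence 'hand' is /kemaɣ/ underlyingly.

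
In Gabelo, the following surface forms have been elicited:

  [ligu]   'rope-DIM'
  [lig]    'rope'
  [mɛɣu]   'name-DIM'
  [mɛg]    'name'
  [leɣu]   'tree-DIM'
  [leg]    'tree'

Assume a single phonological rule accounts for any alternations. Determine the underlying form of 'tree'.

/leɣ/

In [leɣu] and [leg] the final segment of 'tree' alternates: [ɣ] ~ [g].
Compare 'rope', with invariant [g] in [ligu] and [lig]: an analysis with underlying /g/ and a rule producing [ɣ] before the DIM suffix would wrongly predict alternation here too.
Therefore /ɣ/ is basic and [g] is derived by word-final hardening (voiced fricatives become stops word-finally).
Hence 'tree' is /leɣ/ underlyingly.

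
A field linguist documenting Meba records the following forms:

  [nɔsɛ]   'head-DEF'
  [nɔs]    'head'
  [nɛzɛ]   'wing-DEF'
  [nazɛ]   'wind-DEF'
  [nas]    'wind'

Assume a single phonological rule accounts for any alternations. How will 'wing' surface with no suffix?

The root 'wind' surfaces as [nazɛ] and [nas], with a stem-final [z] ~ [s] alternation.
Compare 'head', with invariant [s] in [nɔsɛ] and [nɔs]: an analysis with underlying /s/ and a rule producing [z] before the DEF suffix would wrongly predict alternation here too.
Therefore /z/ is basic and [s] is derived by word-final obstruent devoicing (voiced obstruents become voiceless word-finally).
From [nɛzɛ] the stem 'wing' is /nɛz/; word-finally this yields [nɛs].

[nɛs]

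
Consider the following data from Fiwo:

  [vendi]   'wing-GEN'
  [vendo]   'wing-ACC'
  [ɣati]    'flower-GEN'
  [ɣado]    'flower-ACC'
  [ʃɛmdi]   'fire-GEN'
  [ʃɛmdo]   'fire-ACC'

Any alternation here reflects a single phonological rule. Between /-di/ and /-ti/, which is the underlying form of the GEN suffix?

The GEN morpheme has two allomorphs, [-di] and [-ti].
By contrast the ACC suffix keeps its initial [d] throughout — that segment must be underlying.
The GEN suffix is therefore /-ti/ underlyingly, with post-nasal voicing: voiceless stops become voiced after a nasal.

/-ti/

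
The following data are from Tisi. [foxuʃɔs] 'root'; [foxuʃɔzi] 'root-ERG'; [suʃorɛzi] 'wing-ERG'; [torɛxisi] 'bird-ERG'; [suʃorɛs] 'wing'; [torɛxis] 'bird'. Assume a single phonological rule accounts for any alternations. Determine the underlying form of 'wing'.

/suʃorɛz/

In [suʃorɛs] and [suʃorɛzi] the final segment of 'wing' alternates: [s] ~ [z].
The stem 'bird' ([torɛxis], [torɛxisi]) shows [s] unchanged in both environments, so [s] cannot be basic with [z] derived before the ERG suffix.
So /z/ is underlying, and a rule of word-final obstruent devoicing — voiced obstruents become voiceless word-finally — gives [s].
Hence 'wing' is /suʃorɛz/ underlyingly.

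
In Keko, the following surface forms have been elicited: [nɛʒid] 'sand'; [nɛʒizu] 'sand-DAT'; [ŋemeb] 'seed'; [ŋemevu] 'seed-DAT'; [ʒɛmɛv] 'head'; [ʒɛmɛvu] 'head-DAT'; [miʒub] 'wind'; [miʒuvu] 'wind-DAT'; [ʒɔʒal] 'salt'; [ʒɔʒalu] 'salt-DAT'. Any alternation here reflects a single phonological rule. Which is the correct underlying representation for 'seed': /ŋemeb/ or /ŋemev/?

/ŋemeb/

In [ŋemeb] and [ŋemevu] the final segment of 'seed' alternates: [b] ~ [v].
Compare 'head', with invariant [v] in [ʒɛmɛv] and [ʒɛmɛvu]: an analysis with underlying /v/ and a rule producing [b] in isolation would wrongly predict alternation here too.
The alternation reflects intervocalic spirantization: voiced stops become fricatives between vowels. /b/ is underlying.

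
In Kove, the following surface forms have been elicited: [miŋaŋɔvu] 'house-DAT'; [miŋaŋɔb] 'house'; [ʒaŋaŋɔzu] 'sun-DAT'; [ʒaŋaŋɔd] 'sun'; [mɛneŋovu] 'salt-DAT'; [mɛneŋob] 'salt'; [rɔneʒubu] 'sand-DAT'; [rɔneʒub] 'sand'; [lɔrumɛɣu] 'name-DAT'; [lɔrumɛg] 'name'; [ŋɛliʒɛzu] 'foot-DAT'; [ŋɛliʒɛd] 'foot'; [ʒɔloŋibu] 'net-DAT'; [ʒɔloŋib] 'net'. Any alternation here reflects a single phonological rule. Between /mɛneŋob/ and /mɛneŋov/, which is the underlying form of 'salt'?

In [mɛneŋovu] and [mɛneŋob] the final segment of 'salt' alternates: [v] ~ [b].
The stem 'sand' ([rɔneʒubu], [rɔneʒub]) shows [b] unchanged in both environments, so [b] cannot be basic with [v] derived before the DAT suffix.
The alternation reflects word-final hardening: voiced fricatives become stops word-finally. /v/ is underlying.

/mɛneŋov/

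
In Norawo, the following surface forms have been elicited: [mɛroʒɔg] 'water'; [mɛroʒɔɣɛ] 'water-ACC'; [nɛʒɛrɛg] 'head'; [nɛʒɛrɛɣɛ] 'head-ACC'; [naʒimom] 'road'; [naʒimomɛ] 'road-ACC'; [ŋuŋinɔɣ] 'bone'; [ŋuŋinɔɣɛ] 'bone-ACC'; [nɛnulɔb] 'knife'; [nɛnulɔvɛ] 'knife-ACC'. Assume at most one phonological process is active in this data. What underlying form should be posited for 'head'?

The root 'head' surfaces as [nɛʒɛrɛg] and [nɛʒɛrɛɣɛ], with a stem-final [g] ~ [ɣ] alternation.
But 'bone' keeps [ɣ] in both environments ([ŋuŋinɔɣ], [ŋuŋinɔɣɛ]), so there is no rule changing /ɣ/ to [g] in isolation.
The alternation reflects intervocalic spirantization: voiced stops become fricatives between vowels. /g/ is underlying.

/nɛʒɛrɛg/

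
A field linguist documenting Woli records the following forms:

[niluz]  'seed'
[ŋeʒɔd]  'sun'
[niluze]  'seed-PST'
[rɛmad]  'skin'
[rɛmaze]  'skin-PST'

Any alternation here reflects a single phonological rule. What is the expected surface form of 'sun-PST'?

In [rɛmad] and [rɛmaze] the final segment of 'skin' alternates: [d] ~ [z].
The stem 'seed' ([niluz], [niluze]) shows [z] unchanged in both environments, so [z] cannot be basic with [d] derived in isolation.
The alternation reflects intervocalic spirantization: voiced stops become fricatives between vowels. /d/ is underlying.
The one attested form of 'sun', [ŋeʒɔd], shows underlying /ŋeʒɔd/. Applying the same rule between vowels gives [ŋeʒɔze].

[ŋeʒɔze]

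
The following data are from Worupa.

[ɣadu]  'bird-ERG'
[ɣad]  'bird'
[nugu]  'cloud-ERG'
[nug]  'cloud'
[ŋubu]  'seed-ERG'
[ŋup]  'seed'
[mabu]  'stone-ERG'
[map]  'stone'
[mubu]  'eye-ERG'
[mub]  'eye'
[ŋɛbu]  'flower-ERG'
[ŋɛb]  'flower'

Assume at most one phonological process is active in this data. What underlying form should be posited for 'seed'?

/ŋup/

The root 'seed' surfaces as [ŋubu] and [ŋup], with a stem-final [b] ~ [p] alternation.
If /b/ were underlying and a rule turned it into [p] in isolation, 'flower' would also alternate; but it has [b] in both [ŋɛbu] and [ŋɛb].
The alternation reflects intervocalic voicing: voiceless stops become voiced between vowels. /p/ is underlying.
Hence 'seed' is /ŋup/ underlyingly.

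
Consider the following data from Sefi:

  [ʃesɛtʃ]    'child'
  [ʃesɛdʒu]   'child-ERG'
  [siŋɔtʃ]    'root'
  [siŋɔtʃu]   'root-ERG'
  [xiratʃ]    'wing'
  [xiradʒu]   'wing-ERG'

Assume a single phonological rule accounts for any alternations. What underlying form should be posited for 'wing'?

The stem for 'wing' ends in [tʃ] in [xiratʃ] but [dʒ] in [xiradʒu].
But 'root' keeps [tʃ] in both environments ([siŋɔtʃ], [siŋɔtʃu]), so there is no rule changing /tʃ/ to [dʒ] before the ERG suffix.
The alternation reflects word-final obstruent devoicing: voiced obstruents become voiceless word-finally. /dʒ/ is underlying.

/xiradʒ/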